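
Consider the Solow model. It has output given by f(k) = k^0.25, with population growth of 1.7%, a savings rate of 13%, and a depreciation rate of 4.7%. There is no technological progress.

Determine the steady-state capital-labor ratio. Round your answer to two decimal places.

k* = 2.57

At the steady state, Δk = 0, so s·k^α = (n + δ)·k.
Rearranging, k^(1−α) = s / (n + δ).
k^0.75 = 0.13 / (0.017 + 0.047) = 0.13 / 0.064 = 2.0313
k* = 2.0313^(1/0.75) ≈ 2.5726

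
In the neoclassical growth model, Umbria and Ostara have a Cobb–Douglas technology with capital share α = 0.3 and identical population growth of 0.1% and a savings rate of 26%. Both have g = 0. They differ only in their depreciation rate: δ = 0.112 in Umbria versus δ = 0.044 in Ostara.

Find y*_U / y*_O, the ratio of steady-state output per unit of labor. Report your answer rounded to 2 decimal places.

Steady-state y* = [s/(n + δ)]^(α/(1−α)), so the ratio is [ (s_U/(n + δ)_U) / (s_O/(n + δ)_O) ]^0.4286.
s_U/(n + δ)_U = 0.26/0.113 = 2.3009; s_O/(n + δ)_O = 0.26/0.045 = 5.7778.
Ratio = (2.3009/5.7778)^0.4286 = 0.3982^0.4286 ≈ 0.6739

ratio ≈ 0.67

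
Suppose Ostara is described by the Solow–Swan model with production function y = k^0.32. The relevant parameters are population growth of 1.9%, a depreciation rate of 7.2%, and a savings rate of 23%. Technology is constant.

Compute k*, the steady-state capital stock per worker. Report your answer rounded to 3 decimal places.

Steady state requires s·f(k) = (n + δ)·k, i.e. s·k^α = (n + δ)·k.
Dividing both sides by k: k^(1−α) = s / (n + δ).
k^0.68 = 0.23 / (0.019 + 0.072) = 0.23 / 0.091 = 2.5275
k* = 2.5275^(1/0.68) ≈ 3.9101

k* = 3.910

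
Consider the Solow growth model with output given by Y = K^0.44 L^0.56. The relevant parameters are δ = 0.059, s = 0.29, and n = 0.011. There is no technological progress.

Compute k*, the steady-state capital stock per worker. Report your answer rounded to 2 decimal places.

In steady state, investment equals break-even investment: s·k^α = (n + δ)·k.
Dividing both sides by k: k^(1−α) = s / (n + δ).
k^0.56 = 0.29 / (0.011 + 0.059) = 0.29 / 0.070 = 4.1429
k* = 4.1429^(1/0.56) ≈ 12.6570

k* = 12.66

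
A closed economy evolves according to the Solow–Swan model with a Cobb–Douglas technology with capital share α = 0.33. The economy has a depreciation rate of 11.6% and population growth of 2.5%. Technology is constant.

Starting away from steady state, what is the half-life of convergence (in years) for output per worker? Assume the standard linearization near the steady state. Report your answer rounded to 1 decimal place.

Near the steady state the convergence rate is λ = (1 − α)(n + δ).
λ = (1 − 0.33) × 0.141 = 0.67 × 0.141 = 0.09447
Half-life = ln 2 / λ = 0.6931 / 0.09447 ≈ 7.34 years

about 7.3 years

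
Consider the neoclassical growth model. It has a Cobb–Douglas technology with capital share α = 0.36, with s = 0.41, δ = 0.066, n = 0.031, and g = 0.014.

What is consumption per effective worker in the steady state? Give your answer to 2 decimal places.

c* ≈ 1.23

In steady state, investment equals break-even investment: s·k^α = (n + g + δ)·k.
Dividing both sides by k: k^(1−α) = s / (n + g + δ).
k^0.64 = 0.41 / (0.031 + 0.014 + 0.066) = 0.41 / 0.111 = 3.6937
k* = 3.6937^(1/0.64) ≈ 7.7030
y* = (k*)^α = 7.7030^0.36 ≈ 2.0854
c* = (1 − s)·y* = (1 − 0.41) × 2.0854 ≈ 1.2304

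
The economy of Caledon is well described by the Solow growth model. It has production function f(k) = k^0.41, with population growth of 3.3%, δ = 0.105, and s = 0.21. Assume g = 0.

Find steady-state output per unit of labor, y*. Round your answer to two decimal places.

In steady state, investment equals break-even investment: s·k^α = (n + δ)·k.
Rearranging, k^(1−α) = s / (n + δ).
k^0.59 = 0.21 / (0.033 + 0.105) = 0.21 / 0.138 = 1.5217
k* = 1.5217^(1/0.59) ≈ 2.0372
y* = (k*)^α = 2.0372^0.41 ≈ 1.3388

y* = 1.34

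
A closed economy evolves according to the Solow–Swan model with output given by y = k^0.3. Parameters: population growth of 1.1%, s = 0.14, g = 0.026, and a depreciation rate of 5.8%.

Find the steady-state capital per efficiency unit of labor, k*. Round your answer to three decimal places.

k* ≈ 1.740

At the steady state, Δk = 0, so s·k^α = (n + g + δ)·k.
Dividing both sides by k: k^(1−α) = s / (n + g + δ).
k^0.7 = 0.14 / (0.011 + 0.026 + 0.058) = 0.14 / 0.095 = 1.4737
k* = 1.4737^(1/0.7) ≈ 1.7401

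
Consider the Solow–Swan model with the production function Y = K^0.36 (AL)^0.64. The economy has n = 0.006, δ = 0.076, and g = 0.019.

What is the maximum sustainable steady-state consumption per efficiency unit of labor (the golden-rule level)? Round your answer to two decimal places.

c_gold ≈ 1.31

At the golden rule, f'(k) = n + g + δ, so α·k^(α−1) = n + g + δ and k_gold = (α/(n + g + δ))^(1/(1−α)).
k_gold = (0.36/0.101)^(1/0.64) = 3.5644^1.5625 ≈ 7.2858
c_gold = f(k_gold) − (n + g + δ)·k_gold = 2.0441 − 0.101×7.2858 ≈ 1.3082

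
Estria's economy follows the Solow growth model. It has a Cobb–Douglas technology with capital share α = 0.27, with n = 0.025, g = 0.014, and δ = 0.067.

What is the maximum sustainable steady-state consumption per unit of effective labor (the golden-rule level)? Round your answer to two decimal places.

At the golden rule, f'(k) = n + g + δ, so α·k^(α−1) = n + g + δ and k_gold = (α/(n + g + δ))^(1/(1−α)).
k_gold = (0.27/0.106)^(1/0.73) = 2.5472^1.3699 ≈ 3.5997
c_gold = f(k_gold) − (n + g + δ)·k_gold = 1.4132 − 0.106×3.5997 ≈ 1.0316

c_gold ≈ 1.03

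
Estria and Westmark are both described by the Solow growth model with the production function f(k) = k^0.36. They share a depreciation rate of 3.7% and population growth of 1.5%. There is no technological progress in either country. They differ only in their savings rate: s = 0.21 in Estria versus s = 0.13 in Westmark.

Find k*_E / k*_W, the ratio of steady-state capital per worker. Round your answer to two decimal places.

k*_E / k*_W ≈ 2.12

Steady-state k* = [s/(n + δ)]^(1/(1−α)), so the ratio is [ (s_E/(n + δ)_E) / (s_W/(n + δ)_W) ]^1.5625.
s_E/(n + δ)_E = 0.21/0.052 = 4.0385; s_W/(n + δ)_W = 0.13/0.052 = 2.5000.
Ratio = (4.0385/2.5000)^1.5625 = 1.6154^1.5625 ≈ 2.1156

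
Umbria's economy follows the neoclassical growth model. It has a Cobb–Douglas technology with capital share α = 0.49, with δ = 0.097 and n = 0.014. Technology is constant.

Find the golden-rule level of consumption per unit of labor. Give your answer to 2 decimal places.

c_gold ≈ 2.12

At the golden rule, f'(k) = n + δ, so α·k^(α−1) = n + δ and k_gold = (α/(n + δ))^(1/(1−α)).
k_gold = (0.49/0.111)^(1/0.51) = 4.4144^1.9608 ≈ 18.3850
c_gold = f(k_gold) − (n + δ)·k_gold = 4.1647 − 0.111×18.3850 ≈ 2.1240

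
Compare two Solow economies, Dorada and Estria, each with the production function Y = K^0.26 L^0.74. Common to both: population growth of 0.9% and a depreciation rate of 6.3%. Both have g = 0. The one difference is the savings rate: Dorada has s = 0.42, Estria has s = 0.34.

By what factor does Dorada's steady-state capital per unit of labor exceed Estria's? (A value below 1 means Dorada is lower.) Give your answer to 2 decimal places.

k*_D / k*_E ≈ 1.33

Steady-state k* = [s/(n + δ)]^(1/(1−α)), so the ratio is [ (s_D/(n + δ)_D) / (s_E/(n + δ)_E) ]^1.3514.
s_D/(n + δ)_D = 0.42/0.072 = 5.8333; s_E/(n + δ)_E = 0.34/0.072 = 4.7222.
Ratio = (5.8333/4.7222)^1.3514 = 1.2353^1.3514 ≈ 1.3305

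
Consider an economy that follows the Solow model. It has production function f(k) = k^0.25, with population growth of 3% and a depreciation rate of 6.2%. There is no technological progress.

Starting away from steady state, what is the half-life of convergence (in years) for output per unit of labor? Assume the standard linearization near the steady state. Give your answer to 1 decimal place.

half-life ≈ 10.0 years

Near the steady state the convergence rate is λ = (1 − α)(n + δ).
λ = (1 − 0.25) × 0.092 = 0.75 × 0.092 = 0.0690
Half-life = ln 2 / λ = 0.6931 / 0.0690 ≈ 10.04 years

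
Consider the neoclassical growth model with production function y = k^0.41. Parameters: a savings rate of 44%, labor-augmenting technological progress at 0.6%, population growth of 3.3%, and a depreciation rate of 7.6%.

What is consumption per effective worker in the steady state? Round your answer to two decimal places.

c* ≈ 1.42

At the steady state, Δk = 0, so s·k^α = (n + g + δ)·k.
Rearranging, k^(1−α) = s / (n + g + δ).
k^0.59 = 0.44 / (0.033 + 0.006 + 0.076) = 0.44 / 0.115 = 3.8261
k* = 3.8261^(1/0.59) ≈ 9.7213
y* = (k*)^α = 9.7213^0.41 ≈ 2.5408
c* = (1 − s)·y* = (1 − 0.44) × 2.5408 ≈ 1.4228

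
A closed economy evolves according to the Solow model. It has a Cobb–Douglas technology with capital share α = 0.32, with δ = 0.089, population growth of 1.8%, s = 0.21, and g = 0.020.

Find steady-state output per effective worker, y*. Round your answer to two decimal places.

Steady state requires s·f(k) = (n + g + δ)·k, i.e. s·k^α = (n + g + δ)·k.
Rearranging, k^(1−α) = s / (n + g + δ).
k^0.68 = 0.21 / (0.018 + 0.020 + 0.089) = 0.21 / 0.127 = 1.6535
k* = 1.6535^(1/0.68) ≈ 2.0950
y* = (k*)^α = 2.0950^0.32 ≈ 1.2670

y* ≈ 1.27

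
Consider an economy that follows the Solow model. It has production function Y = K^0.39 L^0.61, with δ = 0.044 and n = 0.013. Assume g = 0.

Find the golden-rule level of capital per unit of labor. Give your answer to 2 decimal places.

k_gold ≈ 23.40

The golden rule sets f'(k) = n + δ, i.e. α·k^(α−1) = n + δ.
So k^(1−α) = α / (n + δ) = 0.39 / 0.057 = 6.8421.
k_gold = 6.8421^(1/0.61) ≈ 23.3972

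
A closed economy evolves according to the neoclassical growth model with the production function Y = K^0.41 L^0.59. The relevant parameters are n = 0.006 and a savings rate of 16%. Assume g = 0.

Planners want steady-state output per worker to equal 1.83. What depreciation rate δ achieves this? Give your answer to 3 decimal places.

Steady state requires s·f(k) = (n + δ)·k, i.e. s·k^α = (n + δ)·k.
Since y* = [s/(n + δ)]^(α/(1−α)), we have s/(n + δ) = (y*)^((1−α)/α) = 1.83^1.439 = 2.3860.
Therefore n + δ = s / 2.3860 = 0.16 / 2.3860 = 0.0671, so δ = 0.0671 − 0.006 = 0.0611.

δ ≈ 0.061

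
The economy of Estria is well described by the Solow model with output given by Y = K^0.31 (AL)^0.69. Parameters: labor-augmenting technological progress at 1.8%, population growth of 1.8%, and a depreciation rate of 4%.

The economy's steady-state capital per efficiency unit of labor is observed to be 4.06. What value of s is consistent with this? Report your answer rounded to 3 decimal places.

In steady state, investment equals break-even investment: s·k^α = (n + g + δ)·k.
So s / (n + g + δ) = (k*)^(1−α) = 4.06^0.69 = 2.6296.
Therefore s = 2.6296 × (n + g + δ) = 2.6296 × 0.076 = 0.1998.

s ≈ 0.200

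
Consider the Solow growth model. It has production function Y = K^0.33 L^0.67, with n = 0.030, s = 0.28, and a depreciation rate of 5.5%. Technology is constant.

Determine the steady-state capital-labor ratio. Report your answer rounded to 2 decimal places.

Steady state requires s·f(k) = (n + δ)·k, i.e. s·k^α = (n + δ)·k.
Dividing both sides by k: k^(1−α) = s / (n + δ).
k^0.67 = 0.28 / (0.030 + 0.055) = 0.28 / 0.085 = 3.2941
k* = 3.2941^(1/0.67) ≈ 5.9257

k* = 5.93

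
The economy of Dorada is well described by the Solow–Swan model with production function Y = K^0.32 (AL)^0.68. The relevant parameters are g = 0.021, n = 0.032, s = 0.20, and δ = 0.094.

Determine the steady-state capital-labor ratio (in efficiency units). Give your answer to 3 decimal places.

At the steady state, Δk = 0, so s·k^α = (n + g + δ)·k.
Dividing both sides by k: k^(1−α) = s / (n + g + δ).
k^0.68 = 0.20 / (0.032 + 0.021 + 0.094) = 0.20 / 0.147 = 1.3605
k* = 1.3605^(1/0.68) ≈ 1.5726

k* = 1.573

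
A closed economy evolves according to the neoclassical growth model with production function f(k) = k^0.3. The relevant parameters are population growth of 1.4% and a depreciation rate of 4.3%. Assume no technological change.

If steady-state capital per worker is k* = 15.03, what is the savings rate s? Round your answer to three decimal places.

In steady state, investment equals break-even investment: s·k^α = (n + δ)·k.
So s / (n + δ) = (k*)^(1−α) = 15.03^0.7 = 6.6661.
Therefore s = 6.6661 × (n + δ) = 6.6661 × 0.057 = 0.3800.

s ≈ 0.380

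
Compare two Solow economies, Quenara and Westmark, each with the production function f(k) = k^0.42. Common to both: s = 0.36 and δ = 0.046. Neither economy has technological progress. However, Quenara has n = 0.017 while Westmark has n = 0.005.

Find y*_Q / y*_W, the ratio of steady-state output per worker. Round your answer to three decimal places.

Steady-state y* = [s/(n + δ)]^(α/(1−α)), so the ratio is [ (s_Q/(n + δ)_Q) / (s_W/(n + δ)_W) ]^0.7241.
s_Q/(n + δ)_Q = 0.36/0.063 = 5.7143; s_W/(n + δ)_W = 0.36/0.051 = 7.0588.
Ratio = (5.7143/7.0588)^0.7241 = 0.8095^0.7241 ≈ 0.8581

ratio ≈ 0.858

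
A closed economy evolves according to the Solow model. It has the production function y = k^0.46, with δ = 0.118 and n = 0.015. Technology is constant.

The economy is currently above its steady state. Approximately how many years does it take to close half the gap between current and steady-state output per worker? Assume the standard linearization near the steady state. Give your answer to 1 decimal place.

t_½ ≈ 9.7 years

Near the steady state the convergence rate is λ = (1 − α)(n + δ).
λ = (1 − 0.46) × 0.133 = 0.54 × 0.133 = 0.07182
Half-life = ln 2 / λ = 0.6931 / 0.07182 ≈ 9.65 years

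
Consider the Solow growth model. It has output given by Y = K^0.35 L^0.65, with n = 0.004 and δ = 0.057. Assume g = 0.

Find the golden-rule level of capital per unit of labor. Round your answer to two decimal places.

k_gold ≈ 14.70

The golden rule sets f'(k) = n + δ, i.e. α·k^(α−1) = n + δ.
So k^(1−α) = α / (n + δ) = 0.35 / 0.061 = 5.7377.
k_gold = 5.7377^(1/0.65) ≈ 14.6990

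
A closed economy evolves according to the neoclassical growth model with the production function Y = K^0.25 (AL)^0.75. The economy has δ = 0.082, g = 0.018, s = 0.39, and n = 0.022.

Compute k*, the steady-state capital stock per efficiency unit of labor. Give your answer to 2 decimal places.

k* ≈ 4.71

In steady state, investment equals break-even investment: s·k^α = (n + g + δ)·k.
Rearranging, k^(1−α) = s / (n + g + δ).
k^0.75 = 0.39 / (0.022 + 0.018 + 0.082) = 0.39 / 0.122 = 3.1967
k* = 3.1967^(1/0.75) ≈ 4.7091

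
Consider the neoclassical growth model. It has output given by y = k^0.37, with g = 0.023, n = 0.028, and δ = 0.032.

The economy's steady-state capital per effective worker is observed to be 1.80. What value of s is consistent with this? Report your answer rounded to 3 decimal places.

Steady state requires s·f(k) = (n + g + δ)·k, i.e. s·k^α = (n + g + δ)·k.
So s / (n + g + δ) = (k*)^(1−α) = 1.80^0.63 = 1.4482.
Therefore s = 1.4482 × (n + g + δ) = 1.4482 × 0.083 = 0.1202.

s ≈ 0.120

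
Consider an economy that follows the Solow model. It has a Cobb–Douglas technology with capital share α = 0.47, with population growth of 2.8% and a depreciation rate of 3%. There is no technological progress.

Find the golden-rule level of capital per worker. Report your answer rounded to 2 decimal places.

k_gold ≈ 51.82

The golden rule sets f'(k) = n + δ, i.e. α·k^(α−1) = n + δ.
So k^(1−α) = α / (n + δ) = 0.47 / 0.058 = 8.1034.
k_gold = 8.1034^(1/0.53) ≈ 51.8163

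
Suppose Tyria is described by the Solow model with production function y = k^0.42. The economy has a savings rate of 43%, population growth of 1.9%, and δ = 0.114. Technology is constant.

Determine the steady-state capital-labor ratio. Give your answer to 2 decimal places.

In steady state, investment equals break-even investment: s·k^α = (n + δ)·k.
Rearranging, k^(1−α) = s / (n + δ).
k^0.58 = 0.43 / (0.019 + 0.114) = 0.43 / 0.133 = 3.2331
k* = 3.2331^(1/0.58) ≈ 7.5623

k* ≈ 7.56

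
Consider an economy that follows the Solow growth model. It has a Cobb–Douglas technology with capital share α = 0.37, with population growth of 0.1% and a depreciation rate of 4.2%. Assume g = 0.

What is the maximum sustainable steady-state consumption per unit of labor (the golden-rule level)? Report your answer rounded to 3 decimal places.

c_gold ≈ 2.230

At the golden rule, f'(k) = n + δ, so α·k^(α−1) = n + δ and k_gold = (α/(n + δ))^(1/(1−α)).
k_gold = (0.37/0.043)^(1/0.63) = 8.6047^1.5873 ≈ 30.4583
c_gold = f(k_gold) − (n + δ)·k_gold = 3.5397 − 0.043×30.4583 ≈ 2.2300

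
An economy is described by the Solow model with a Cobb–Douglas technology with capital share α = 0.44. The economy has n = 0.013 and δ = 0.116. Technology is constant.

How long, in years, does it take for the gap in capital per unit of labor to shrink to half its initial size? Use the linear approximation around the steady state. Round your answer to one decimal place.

t_½ ≈ 9.6 years

Near the steady state the convergence rate is λ = (1 − α)(n + δ).
λ = (1 − 0.44) × 0.129 = 0.56 × 0.129 = 0.07224
Half-life = ln 2 / λ = 0.6931 / 0.07224 ≈ 9.59 years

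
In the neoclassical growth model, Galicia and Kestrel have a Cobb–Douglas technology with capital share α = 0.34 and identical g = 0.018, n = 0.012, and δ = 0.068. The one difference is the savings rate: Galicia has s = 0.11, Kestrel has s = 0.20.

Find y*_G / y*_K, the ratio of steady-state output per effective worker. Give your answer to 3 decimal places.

y*_G / y*_K ≈ 0.735

Steady-state y* = [s/(n + g + δ)]^(α/(1−α)), so the ratio is [ (s_G/(n + g + δ)_G) / (s_K/(n + g + δ)_K) ]^0.5152.
s_G/(n + g + δ)_G = 0.11/0.098 = 1.1224; s_K/(n + g + δ)_K = 0.20/0.098 = 2.0408.
Ratio = (1.1224/2.0408)^0.5152 = 0.5500^0.5152 ≈ 0.7349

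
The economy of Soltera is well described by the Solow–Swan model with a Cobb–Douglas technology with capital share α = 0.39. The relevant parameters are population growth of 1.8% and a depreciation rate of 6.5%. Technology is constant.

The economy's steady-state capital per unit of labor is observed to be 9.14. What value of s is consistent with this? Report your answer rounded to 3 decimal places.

At the steady state, Δk = 0, so s·k^α = (n + δ)·k.
So s / (n + δ) = (k*)^(1−α) = 9.14^0.61 = 3.8564.
Therefore s = 3.8564 × (n + δ) = 3.8564 × 0.083 = 0.3201.

s ≈ 0.320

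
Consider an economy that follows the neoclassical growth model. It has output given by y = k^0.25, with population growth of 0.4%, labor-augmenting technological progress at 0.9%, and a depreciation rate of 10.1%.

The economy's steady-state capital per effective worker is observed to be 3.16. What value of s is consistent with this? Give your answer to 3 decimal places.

At the steady state, Δk = 0, so s·k^α = (n + g + δ)·k.
So s / (n + g + δ) = (k*)^(1−α) = 3.16^0.75 = 2.3701.
Therefore s = 2.3701 × (n + g + δ) = 2.3701 × 0.114 = 0.2702.

s ≈ 0.270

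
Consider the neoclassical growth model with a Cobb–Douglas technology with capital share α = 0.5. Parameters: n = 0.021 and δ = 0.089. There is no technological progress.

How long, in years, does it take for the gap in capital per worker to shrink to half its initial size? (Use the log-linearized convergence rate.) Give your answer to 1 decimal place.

half-life ≈ 12.6 years

Near the steady state the convergence rate is λ = (1 − α)(n + δ).
λ = (1 − 0.5) × 0.110 = 0.5 × 0.110 = 0.0550
Half-life = ln 2 / λ = 0.6931 / 0.0550 ≈ 12.60 years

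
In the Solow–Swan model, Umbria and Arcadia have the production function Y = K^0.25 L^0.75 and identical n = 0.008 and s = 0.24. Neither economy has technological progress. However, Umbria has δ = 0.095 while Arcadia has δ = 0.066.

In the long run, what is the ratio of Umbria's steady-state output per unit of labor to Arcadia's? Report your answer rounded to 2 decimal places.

ratio ≈ 0.90

Steady-state y* = [s/(n + δ)]^(α/(1−α)), so the ratio is [ (s_U/(n + δ)_U) / (s_A/(n + δ)_A) ]^0.3333.
s_U/(n + δ)_U = 0.24/0.103 = 2.3301; s_A/(n + δ)_A = 0.24/0.074 = 3.2432.
Ratio = (2.3301/3.2432)^0.3333 = 0.7185^0.3333 ≈ 0.8957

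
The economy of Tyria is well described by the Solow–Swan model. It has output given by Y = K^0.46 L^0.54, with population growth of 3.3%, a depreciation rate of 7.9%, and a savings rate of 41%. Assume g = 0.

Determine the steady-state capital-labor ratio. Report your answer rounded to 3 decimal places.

k* = 11.057

Steady state requires s·f(k) = (n + δ)·k, i.e. s·k^α = (n + δ)·k.
Dividing both sides by k: k^(1−α) = s / (n + δ).
k^0.54 = 0.41 / (0.033 + 0.079) = 0.41 / 0.112 = 3.6607
k* = 3.6607^(1/0.54) ≈ 11.0570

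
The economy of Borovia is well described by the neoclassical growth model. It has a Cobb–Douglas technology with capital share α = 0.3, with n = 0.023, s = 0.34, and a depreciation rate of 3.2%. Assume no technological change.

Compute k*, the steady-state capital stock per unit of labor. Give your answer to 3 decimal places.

k* = 13.495

At the steady state, Δk = 0, so s·k^α = (n + δ)·k.
Dividing both sides by k: k^(1−α) = s / (n + δ).
k^0.7 = 0.34 / (0.023 + 0.032) = 0.34 / 0.055 = 6.1818
k* = 6.1818^(1/0.7) ≈ 13.4947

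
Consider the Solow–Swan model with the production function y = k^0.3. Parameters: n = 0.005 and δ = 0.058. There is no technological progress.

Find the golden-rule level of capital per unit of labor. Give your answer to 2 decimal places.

The golden rule sets f'(k) = n + δ, i.e. α·k^(α−1) = n + δ.
So k^(1−α) = α / (n + δ) = 0.3 / 0.063 = 4.7619.
k_gold = 4.7619^(1/0.7) ≈ 9.2952

k_gold ≈ 9.30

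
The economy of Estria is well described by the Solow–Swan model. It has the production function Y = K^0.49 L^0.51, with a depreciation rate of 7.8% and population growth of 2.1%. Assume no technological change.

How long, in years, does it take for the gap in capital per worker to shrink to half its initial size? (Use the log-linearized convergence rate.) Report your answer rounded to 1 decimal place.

about 13.7 years

Near the steady state the convergence rate is λ = (1 − α)(n + δ).
λ = (1 − 0.49) × 0.099 = 0.51 × 0.099 = 0.05049
Half-life = ln 2 / λ = 0.6931 / 0.05049 ≈ 13.73 years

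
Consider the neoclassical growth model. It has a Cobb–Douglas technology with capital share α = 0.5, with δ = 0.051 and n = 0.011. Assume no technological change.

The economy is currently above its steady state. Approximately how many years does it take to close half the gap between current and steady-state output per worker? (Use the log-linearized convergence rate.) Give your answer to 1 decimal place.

t_½ ≈ 22.4 years

Near the steady state the convergence rate is λ = (1 − α)(n + δ).
λ = (1 − 0.5) × 0.062 = 0.5 × 0.062 = 0.0310
Half-life = ln 2 / λ = 0.6931 / 0.0310 ≈ 22.36 years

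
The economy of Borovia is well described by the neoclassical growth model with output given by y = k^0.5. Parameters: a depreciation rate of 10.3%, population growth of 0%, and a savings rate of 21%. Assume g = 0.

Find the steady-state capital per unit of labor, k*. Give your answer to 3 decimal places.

Steady state requires s·f(k) = (n + δ)·k, i.e. s·k^α = (n + δ)·k.
Rearranging, k^(1−α) = s / (n + δ).
k^0.5 = 0.21 / (0.000 + 0.103) = 0.21 / 0.103 = 2.0388
k* = 2.0388^(1/0.5) ≈ 4.1567

k* = 4.157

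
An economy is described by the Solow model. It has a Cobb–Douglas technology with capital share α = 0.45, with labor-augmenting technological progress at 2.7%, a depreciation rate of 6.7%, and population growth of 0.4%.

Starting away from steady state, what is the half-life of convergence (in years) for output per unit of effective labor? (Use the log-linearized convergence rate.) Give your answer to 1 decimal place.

about 12.9 years

Near the steady state the convergence rate is λ = (1 − α)(n + g + δ).
λ = (1 − 0.45) × 0.098 = 0.55 × 0.098 = 0.0539
Half-life = ln 2 / λ = 0.6931 / 0.0539 ≈ 12.86 years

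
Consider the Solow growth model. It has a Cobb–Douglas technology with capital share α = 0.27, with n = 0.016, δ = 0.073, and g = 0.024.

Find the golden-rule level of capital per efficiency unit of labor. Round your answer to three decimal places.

k_gold ≈ 3.298

The golden rule sets f'(k) = n + g + δ, i.e. α·k^(α−1) = n + g + δ.
So k^(1−α) = α / (n + g + δ) = 0.27 / 0.113 = 2.3894.
k_gold = 2.3894^(1/0.73) ≈ 3.2976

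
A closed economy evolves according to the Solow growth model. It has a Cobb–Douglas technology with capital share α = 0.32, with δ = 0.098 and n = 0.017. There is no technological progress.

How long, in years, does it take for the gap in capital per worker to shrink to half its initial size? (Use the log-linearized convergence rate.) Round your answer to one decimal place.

about 8.9 years

Near the steady state the convergence rate is λ = (1 − α)(n + δ).
λ = (1 − 0.32) × 0.115 = 0.68 × 0.115 = 0.0782
Half-life = ln 2 / λ = 0.6931 / 0.0782 ≈ 8.86 years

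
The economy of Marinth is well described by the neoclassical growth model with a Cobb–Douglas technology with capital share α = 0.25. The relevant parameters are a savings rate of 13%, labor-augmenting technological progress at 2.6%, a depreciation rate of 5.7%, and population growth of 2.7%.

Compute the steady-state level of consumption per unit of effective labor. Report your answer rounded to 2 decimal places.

c* = 0.92

In steady state, investment equals break-even investment: s·k^α = (n + g + δ)·k.
Dividing both sides by k: k^(1−α) = s / (n + g + δ).
k^0.75 = 0.13 / (0.027 + 0.026 + 0.057) = 0.13 / 0.110 = 1.1818
k* = 1.1818^(1/0.75) ≈ 1.2495
y* = (k*)^α = 1.2495^0.25 ≈ 1.0573
c* = (1 − s)·y* = (1 − 0.13) × 1.0573 ≈ 0.9199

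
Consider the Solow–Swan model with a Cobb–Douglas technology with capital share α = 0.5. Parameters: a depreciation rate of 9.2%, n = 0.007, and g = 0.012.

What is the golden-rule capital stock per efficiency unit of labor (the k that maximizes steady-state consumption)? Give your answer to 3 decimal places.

k_gold ≈ 20.291

The golden rule sets f'(k) = n + g + δ, i.e. α·k^(α−1) = n + g + δ.
So k^(1−α) = α / (n + g + δ) = 0.5 / 0.111 = 4.5045.
k_gold = 4.5045^(1/0.5) ≈ 20.2905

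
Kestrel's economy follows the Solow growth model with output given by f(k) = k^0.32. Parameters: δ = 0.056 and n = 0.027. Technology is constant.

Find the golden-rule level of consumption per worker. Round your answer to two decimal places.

c_gold ≈ 1.28

At the golden rule, f'(k) = n + δ, so α·k^(α−1) = n + δ and k_gold = (α/(n + δ))^(1/(1−α)).
k_gold = (0.32/0.083)^(1/0.68) = 3.8554^1.4706 ≈ 7.2757
c_gold = f(k_gold) − (n + δ)·k_gold = 1.8871 − 0.083×7.2757 ≈ 1.2832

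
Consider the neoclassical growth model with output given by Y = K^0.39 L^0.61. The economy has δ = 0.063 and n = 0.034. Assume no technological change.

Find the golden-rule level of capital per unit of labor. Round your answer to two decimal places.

The golden rule sets f'(k) = n + δ, i.e. α·k^(α−1) = n + δ.
So k^(1−α) = α / (n + δ) = 0.39 / 0.097 = 4.0206.
k_gold = 4.0206^(1/0.61) ≈ 9.7868

k_gold ≈ 9.79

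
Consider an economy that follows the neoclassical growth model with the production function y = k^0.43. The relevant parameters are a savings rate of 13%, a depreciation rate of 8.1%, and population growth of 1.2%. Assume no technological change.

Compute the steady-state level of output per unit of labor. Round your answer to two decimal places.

y* ≈ 1.29

At the steady state, Δk = 0, so s·k^α = (n + δ)·k.
Rearranging, k^(1−α) = s / (n + δ).
k^0.57 = 0.13 / (0.012 + 0.081) = 0.13 / 0.093 = 1.3978
k* = 1.3978^(1/0.57) ≈ 1.7996
y* = (k*)^α = 1.7996^0.43 ≈ 1.2874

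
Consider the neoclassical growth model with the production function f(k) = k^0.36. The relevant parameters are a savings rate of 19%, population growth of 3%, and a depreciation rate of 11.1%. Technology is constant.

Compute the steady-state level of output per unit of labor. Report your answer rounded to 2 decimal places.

y* ≈ 1.18

In steady state, investment equals break-even investment: s·k^α = (n + δ)·k.
Rearranging, k^(1−α) = s / (n + δ).
k^0.64 = 0.19 / (0.030 + 0.111) = 0.19 / 0.141 = 1.3475
k* = 1.3475^(1/0.64) ≈ 1.5936
y* = (k*)^α = 1.5936^0.36 ≈ 1.1827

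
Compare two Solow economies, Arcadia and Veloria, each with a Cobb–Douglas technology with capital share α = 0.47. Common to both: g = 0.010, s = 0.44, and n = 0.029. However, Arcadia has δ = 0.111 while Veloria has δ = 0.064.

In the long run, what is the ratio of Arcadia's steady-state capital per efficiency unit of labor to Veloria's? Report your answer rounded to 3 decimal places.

Steady-state k* = [s/(n + g + δ)]^(1/(1−α)), so the ratio is [ (s_A/(n + g + δ)_A) / (s_V/(n + g + δ)_V) ]^1.8868.
s_A/(n + g + δ)_A = 0.44/0.150 = 2.9333; s_V/(n + g + δ)_V = 0.44/0.103 = 4.2718.
Ratio = (2.9333/4.2718)^1.8868 = 0.6867^1.8868 ≈ 0.4921

k*_A / k*_V ≈ 0.492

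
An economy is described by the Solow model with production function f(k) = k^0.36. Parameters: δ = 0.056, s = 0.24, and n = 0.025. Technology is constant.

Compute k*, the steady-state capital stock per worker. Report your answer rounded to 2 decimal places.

k* = 5.46

In steady state, investment equals break-even investment: s·k^α = (n + δ)·k.
Dividing both sides by k: k^(1−α) = s / (n + δ).
k^0.64 = 0.24 / (0.025 + 0.056) = 0.24 / 0.081 = 2.9630
k* = 2.9630^(1/0.64) ≈ 5.4586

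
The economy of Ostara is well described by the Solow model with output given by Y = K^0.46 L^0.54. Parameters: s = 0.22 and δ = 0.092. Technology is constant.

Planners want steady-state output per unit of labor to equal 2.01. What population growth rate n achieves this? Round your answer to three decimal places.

n ≈ 0.005

At the steady state, Δk = 0, so s·k^α = (n + δ)·k.
Since y* = [s/(n + δ)]^(α/(1−α)), we have s/(n + δ) = (y*)^((1−α)/α) = 2.01^1.1739 = 2.2695.
Therefore n + δ = s / 2.2695 = 0.22 / 2.2695 = 0.0969, so n = 0.0969 − 0.092 = 0.0049.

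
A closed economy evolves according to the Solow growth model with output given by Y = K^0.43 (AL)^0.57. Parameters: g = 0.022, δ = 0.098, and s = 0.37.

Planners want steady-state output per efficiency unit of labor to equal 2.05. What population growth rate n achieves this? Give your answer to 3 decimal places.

n ≈ 0.023

Steady state requires s·f(k) = (n + g + δ)·k, i.e. s·k^α = (n + g + δ)·k.
Since y* = [s/(n + g + δ)]^(α/(1−α)), we have s/(n + g + δ) = (y*)^((1−α)/α) = 2.05^1.3256 = 2.5898.
Therefore n + g + δ = s / 2.5898 = 0.37 / 2.5898 = 0.1429, so n = 0.1429 − 0.120 = 0.0229.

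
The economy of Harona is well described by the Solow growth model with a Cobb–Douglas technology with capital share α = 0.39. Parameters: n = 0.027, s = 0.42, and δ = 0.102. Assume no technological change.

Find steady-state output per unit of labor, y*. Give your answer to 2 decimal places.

y* = 2.13

In steady state, investment equals break-even investment: s·k^α = (n + δ)·k.
Dividing both sides by k: k^(1−α) = s / (n + δ).
k^0.61 = 0.42 / (0.027 + 0.102) = 0.42 / 0.129 = 3.2558
k* = 3.2558^(1/0.61) ≈ 6.9250
y* = (k*)^α = 6.9250^0.39 ≈ 2.1270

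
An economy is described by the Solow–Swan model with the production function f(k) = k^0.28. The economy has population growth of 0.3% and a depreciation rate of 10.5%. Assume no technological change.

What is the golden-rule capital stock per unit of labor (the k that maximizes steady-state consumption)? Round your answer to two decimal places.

The golden rule sets f'(k) = n + δ, i.e. α·k^(α−1) = n + δ.
So k^(1−α) = α / (n + δ) = 0.28 / 0.108 = 2.5926.
k_gold = 2.5926^(1/0.72) ≈ 3.7552

k_gold ≈ 3.76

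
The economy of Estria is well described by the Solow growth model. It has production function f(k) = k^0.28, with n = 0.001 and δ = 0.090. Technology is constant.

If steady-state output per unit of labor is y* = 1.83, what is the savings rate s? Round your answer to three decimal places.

Steady state requires s·f(k) = (n + δ)·k, i.e. s·k^α = (n + δ)·k.
Since y* = [s/(n + δ)]^(α/(1−α)), we have s/(n + δ) = (y*)^((1−α)/α) = 1.83^2.5714 = 4.7301.
Therefore s = 4.7301 × (n + δ) = 4.7301 × 0.091 = 0.4304.

s ≈ 0.430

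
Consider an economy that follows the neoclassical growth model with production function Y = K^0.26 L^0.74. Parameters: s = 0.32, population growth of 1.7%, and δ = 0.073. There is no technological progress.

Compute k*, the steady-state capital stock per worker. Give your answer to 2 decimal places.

Steady state requires s·f(k) = (n + δ)·k, i.e. s·k^α = (n + δ)·k.
Dividing both sides by k: k^(1−α) = s / (n + δ).
k^0.74 = 0.32 / (0.017 + 0.073) = 0.32 / 0.090 = 3.5556
k* = 3.5556^(1/0.74) ≈ 5.5524

k* = 5.55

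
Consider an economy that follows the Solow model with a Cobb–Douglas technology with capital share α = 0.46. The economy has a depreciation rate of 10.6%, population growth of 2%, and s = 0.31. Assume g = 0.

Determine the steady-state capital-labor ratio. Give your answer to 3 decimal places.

k* ≈ 5.297

At the steady state, Δk = 0, so s·k^α = (n + δ)·k.
Dividing both sides by k: k^(1−α) = s / (n + δ).
k^0.54 = 0.31 / (0.020 + 0.106) = 0.31 / 0.126 = 2.4603
k* = 2.4603^(1/0.54) ≈ 5.2973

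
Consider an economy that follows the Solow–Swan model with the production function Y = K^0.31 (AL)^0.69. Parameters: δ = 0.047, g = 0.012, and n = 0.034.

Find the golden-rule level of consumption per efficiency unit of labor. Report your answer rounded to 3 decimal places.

c_gold ≈ 1.185

At the golden rule, f'(k) = n + g + δ, so α·k^(α−1) = n + g + δ and k_gold = (α/(n + g + δ))^(1/(1−α)).
k_gold = (0.31/0.093)^(1/0.69) = 3.3333^1.4493 ≈ 5.7253
c_gold = f(k_gold) − (n + g + δ)·k_gold = 1.7176 − 0.093×5.7253 ≈ 1.1851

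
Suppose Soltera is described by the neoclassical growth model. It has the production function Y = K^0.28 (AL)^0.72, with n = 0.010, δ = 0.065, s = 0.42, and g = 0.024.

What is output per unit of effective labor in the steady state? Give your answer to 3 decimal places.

y* ≈ 1.754

Steady state requires s·f(k) = (n + g + δ)·k, i.e. s·k^α = (n + g + δ)·k.
Dividing both sides by k: k^(1−α) = s / (n + g + δ).
k^0.72 = 0.42 / (0.010 + 0.024 + 0.065) = 0.42 / 0.099 = 4.2424
k* = 4.2424^(1/0.72) ≈ 7.4419
y* = (k*)^α = 7.4419^0.28 ≈ 1.7542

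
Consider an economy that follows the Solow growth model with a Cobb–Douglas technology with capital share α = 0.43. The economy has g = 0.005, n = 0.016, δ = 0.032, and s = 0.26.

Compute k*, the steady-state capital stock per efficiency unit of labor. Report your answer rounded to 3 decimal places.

Steady state requires s·f(k) = (n + g + δ)·k, i.e. s·k^α = (n + g + δ)·k.
Dividing both sides by k: k^(1−α) = s / (n + g + δ).
k^0.57 = 0.26 / (0.016 + 0.005 + 0.032) = 0.26 / 0.053 = 4.9057
k* = 4.9057^(1/0.57) ≈ 16.2838

k* ≈ 16.284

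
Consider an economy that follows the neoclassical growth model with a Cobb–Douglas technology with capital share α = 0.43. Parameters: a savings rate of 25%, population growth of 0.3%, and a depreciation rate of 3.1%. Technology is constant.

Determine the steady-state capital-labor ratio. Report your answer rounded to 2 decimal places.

k* ≈ 33.12

In steady state, investment equals break-even investment: s·k^α = (n + δ)·k.
Rearranging, k^(1−α) = s / (n + δ).
k^0.57 = 0.25 / (0.003 + 0.031) = 0.25 / 0.034 = 7.3529
k* = 7.3529^(1/0.57) ≈ 33.1210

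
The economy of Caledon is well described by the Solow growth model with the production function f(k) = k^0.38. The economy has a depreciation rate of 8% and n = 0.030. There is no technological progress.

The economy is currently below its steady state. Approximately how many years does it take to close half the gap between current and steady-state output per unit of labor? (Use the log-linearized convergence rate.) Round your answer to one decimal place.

about 10.2 years

Near the steady state the convergence rate is λ = (1 − α)(n + δ).
λ = (1 − 0.38) × 0.110 = 0.62 × 0.110 = 0.0682
Half-life = ln 2 / λ = 0.6931 / 0.0682 ≈ 10.16 years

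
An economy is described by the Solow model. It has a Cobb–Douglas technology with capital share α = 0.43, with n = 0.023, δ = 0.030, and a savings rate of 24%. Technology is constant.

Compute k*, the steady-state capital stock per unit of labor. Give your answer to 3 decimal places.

k* ≈ 14.150

Steady state requires s·f(k) = (n + δ)·k, i.e. s·k^α = (n + δ)·k.
Dividing both sides by k: k^(1−α) = s / (n + δ).
k^0.57 = 0.24 / (0.023 + 0.030) = 0.24 / 0.053 = 4.5283
k* = 4.5283^(1/0.57) ≈ 14.1502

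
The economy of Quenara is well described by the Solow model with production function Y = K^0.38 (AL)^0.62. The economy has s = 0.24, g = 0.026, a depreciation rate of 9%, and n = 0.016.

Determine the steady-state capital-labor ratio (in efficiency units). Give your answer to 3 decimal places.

In steady state, investment equals break-even investment: s·k^α = (n + g + δ)·k.
Rearranging, k^(1−α) = s / (n + g + δ).
k^0.62 = 0.24 / (0.016 + 0.026 + 0.090) = 0.24 / 0.132 = 1.8182
k* = 1.8182^(1/0.62) ≈ 2.6229

k* = 2.623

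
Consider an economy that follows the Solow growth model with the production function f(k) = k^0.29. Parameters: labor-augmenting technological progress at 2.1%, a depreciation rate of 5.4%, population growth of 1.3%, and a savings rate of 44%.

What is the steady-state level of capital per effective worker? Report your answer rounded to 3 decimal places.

k* ≈ 9.649

Steady state requires s·f(k) = (n + g + δ)·k, i.e. s·k^α = (n + g + δ)·k.
Dividing both sides by k: k^(1−α) = s / (n + g + δ).
k^0.71 = 0.44 / (0.013 + 0.021 + 0.054) = 0.44 / 0.088 = 5.0000
k* = 5.0000^(1/0.71) ≈ 9.6486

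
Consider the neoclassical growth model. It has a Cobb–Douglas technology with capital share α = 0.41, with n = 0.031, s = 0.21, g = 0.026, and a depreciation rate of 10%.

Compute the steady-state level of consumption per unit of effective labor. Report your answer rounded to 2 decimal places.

Steady state requires s·f(k) = (n + g + δ)·k, i.e. s·k^α = (n + g + δ)·k.
Dividing both sides by k: k^(1−α) = s / (n + g + δ).
k^0.59 = 0.21 / (0.031 + 0.026 + 0.100) = 0.21 / 0.157 = 1.3376
k* = 1.3376^(1/0.59) ≈ 1.6372
y* = (k*)^α = 1.6372^0.41 ≈ 1.2240
c* = (1 − s)·y* = (1 − 0.21) × 1.2240 ≈ 0.9670

c* ≈ 0.97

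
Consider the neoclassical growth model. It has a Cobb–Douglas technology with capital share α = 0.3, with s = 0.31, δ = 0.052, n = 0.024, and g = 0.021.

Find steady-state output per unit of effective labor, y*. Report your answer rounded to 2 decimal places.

In steady state, investment equals break-even investment: s·k^α = (n + g + δ)·k.
Dividing both sides by k: k^(1−α) = s / (n + g + δ).
k^0.7 = 0.31 / (0.024 + 0.021 + 0.052) = 0.31 / 0.097 = 3.1959
k* = 3.1959^(1/0.7) ≈ 5.2583
y* = (k*)^α = 5.2583^0.3 ≈ 1.6453

y* ≈ 1.65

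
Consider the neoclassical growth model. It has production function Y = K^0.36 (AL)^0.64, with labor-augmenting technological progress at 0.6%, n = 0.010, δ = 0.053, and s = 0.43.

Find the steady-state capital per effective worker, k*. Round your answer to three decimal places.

k* ≈ 17.442

At the steady state, Δk = 0, so s·k^α = (n + g + δ)·k.
Rearranging, k^(1−α) = s / (n + g + δ).
k^0.64 = 0.43 / (0.010 + 0.006 + 0.053) = 0.43 / 0.069 = 6.2319
k* = 6.2319^(1/0.64) ≈ 17.4419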